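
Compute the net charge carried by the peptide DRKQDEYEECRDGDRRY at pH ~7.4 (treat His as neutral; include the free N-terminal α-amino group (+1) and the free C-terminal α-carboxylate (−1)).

The side chains ionized at physiological pH are Lys/Arg (+1) and Asp/Glu (−1); with His treated as neutral, nothing else contributes.
Positive (K, R): R2, K3, R11, R15, R16 → +5.
Negative (D, E): D1, D5, E6, E8, E9, D12, D14 → −7.
The N-terminus (+1) and C-terminus (−1) cancel.
Net charge = (+5) + (−7) = −2.

-2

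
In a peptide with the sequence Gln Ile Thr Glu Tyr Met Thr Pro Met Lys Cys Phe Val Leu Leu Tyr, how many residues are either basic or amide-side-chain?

Basic: H, K, R. Amide-side-chain: N, Q.
Basic residues here: Lys10 (1).
Amide-side-chain residues here: Gln1 (1).
The two groups share no amino acid, so total = 1 + 1 = 2.

2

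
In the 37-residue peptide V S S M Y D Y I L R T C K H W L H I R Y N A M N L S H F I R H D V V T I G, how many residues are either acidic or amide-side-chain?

4

Acidic: D, E. Amide-side-chain: N, Q.
Acidic residues here: D6, D32 (2).
Amide-side-chain residues here: N21, N24 (2).
The two groups share no amino acid, so total = 2 + 2 = 4.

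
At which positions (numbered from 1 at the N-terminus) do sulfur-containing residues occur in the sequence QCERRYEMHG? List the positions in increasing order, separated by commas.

Cysteine (C, thiol) and methionine (M, thioether) are the two sulfur-containing amino acids.
Matching residues: C2, M8.

2, 8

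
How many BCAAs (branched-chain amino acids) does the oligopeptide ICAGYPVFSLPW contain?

The BCAAs are Val, Leu, and Ile — aliphatic side chains with a branch point.
Matching residues: I1, V7, L10.

3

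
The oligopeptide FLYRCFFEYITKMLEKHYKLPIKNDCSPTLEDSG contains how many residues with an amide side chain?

The amide-side-chain residues are Asn (N) and Gln (Q).
Matching residues: N24.

1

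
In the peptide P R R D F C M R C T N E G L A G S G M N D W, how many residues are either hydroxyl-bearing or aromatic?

4

Hydroxyl-bearing: S, T, Y. Aromatic: F, W, Y.
Hydroxyl-bearing residues here: T10, S17 (2).
Aromatic residues here: F5, W22 (2).
(Y belongs to both groups, but none appear in this sequence.) Total = 2 + 2 = 4.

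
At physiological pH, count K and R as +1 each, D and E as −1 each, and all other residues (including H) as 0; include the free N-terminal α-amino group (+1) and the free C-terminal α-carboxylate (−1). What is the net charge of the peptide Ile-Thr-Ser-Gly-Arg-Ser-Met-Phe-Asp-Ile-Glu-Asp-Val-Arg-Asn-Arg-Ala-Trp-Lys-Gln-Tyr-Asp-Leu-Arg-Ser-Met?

+1

Positive (K, R): Arg5, Arg14, Arg16, Lys19, Arg24 → +5.
Negative (D, E): Asp9, Glu11, Asp12, Asp22 → −4.
The N-terminus (+1) and C-terminus (−1) cancel.
Net charge = (+5) + (−4) = +1.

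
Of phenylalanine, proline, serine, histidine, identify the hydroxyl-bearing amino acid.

serine

The –OH-bearing residues are Ser, Thr (aliphatic alcohols), and Tyr (phenol).
Of the listed options, only serine belongs to this group.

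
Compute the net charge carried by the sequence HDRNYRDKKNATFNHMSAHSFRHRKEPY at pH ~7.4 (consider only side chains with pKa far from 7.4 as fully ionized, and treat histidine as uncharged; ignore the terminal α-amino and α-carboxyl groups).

Near pH 7.4, K and R contribute +1 each, D and E contribute −1 each, and every other side chain (His included, as stated) is uncharged.
Positive (K, R): R3, R6, K8, K9, R22, R24, K25 → +7.
Negative (D, E): D2, D7, E26 → −3.
Net charge = (+7) + (−3) = +4.

+4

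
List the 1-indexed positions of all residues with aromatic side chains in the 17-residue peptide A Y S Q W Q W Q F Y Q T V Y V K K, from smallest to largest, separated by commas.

2, 5, 7, 9, 10, 14

The aromatic amino acids are Phe (F, benzyl), Trp (W, indole), and Tyr (Y, phenol).
Matching residues: Y2, W5, W7, F9, Y10, Y14.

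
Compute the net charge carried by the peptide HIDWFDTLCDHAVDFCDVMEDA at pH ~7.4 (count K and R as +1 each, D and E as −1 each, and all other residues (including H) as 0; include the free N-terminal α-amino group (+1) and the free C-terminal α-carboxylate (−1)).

Positive (K, R): none → +0.
Negative (D, E): D3, D6, D10, D14, D17, E20, D21 → −7.
The N-terminus (+1) and C-terminus (−1) cancel.
Net charge = (+0) + (−7) = −7.

-7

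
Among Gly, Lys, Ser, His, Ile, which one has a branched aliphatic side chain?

Ile

Valine (V), leucine (L), and isoleucine (I) are the branched-chain amino acids.
Of the listed options, only Ile belongs to this group.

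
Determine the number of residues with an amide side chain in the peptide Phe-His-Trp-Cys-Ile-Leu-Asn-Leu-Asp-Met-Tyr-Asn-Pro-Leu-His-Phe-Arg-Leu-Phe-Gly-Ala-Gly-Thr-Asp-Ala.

Only N (asparagine) and Q (glutamine) carry a side-chain carboxamide.
Matching residues: Asn7, Asn12.

2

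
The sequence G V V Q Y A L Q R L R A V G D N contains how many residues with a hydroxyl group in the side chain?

1

Serine (S), threonine (T), and tyrosine (Y) each carry a hydroxyl group on the side chain.
Matching residues: Y5.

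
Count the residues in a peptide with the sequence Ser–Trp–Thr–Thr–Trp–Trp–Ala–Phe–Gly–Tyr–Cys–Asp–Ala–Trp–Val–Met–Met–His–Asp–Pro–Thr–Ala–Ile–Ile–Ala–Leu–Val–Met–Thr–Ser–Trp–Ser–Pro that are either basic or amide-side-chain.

Basic: H, K, R. Amide-side-chain: N, Q.
Basic residues here: His18 (1).
Amide-side-chain residues here: none (0).
The two groups share no amino acid, so total = 1 + 0 = 1.

1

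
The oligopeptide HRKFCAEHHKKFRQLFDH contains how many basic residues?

9

Lysine (K), arginine (R), and histidine (H) have basic, nitrogen-containing side chains.
Matching residues: H1, R2, K3, H8, H9, K10, K11, R13, H18.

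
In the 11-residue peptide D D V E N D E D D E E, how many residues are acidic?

9

The acidic residues are Asp (D) and Glu (E), whose side chains end in a carboxylate group.
Matching residues: D1, D2, E4, D6, E7, D8, D9, E10, E11.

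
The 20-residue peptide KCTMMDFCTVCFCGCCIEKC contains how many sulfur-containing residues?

9

The sulfur-bearing residues are cysteine (–SH) and methionine (–S–CH₃).
Matching residues: C2, M4, M5, C8, C11, C13, C15, C16, C20.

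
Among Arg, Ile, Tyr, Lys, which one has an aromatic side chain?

Tyr

F, W, and Y each carry an aromatic ring on the side chain.
Of the listed options, only Tyr belongs to this group.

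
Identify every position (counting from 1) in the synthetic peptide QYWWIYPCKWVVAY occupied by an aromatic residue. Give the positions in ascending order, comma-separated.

2, 3, 4, 6, 10, 14

Matching residues: Y2, W3, W4, Y6, W10, Y14.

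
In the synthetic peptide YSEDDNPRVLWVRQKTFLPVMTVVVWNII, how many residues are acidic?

3

Only D (aspartate) and E (glutamate) carry a side-chain carboxylic acid.
Matching residues: E3, D4, D5.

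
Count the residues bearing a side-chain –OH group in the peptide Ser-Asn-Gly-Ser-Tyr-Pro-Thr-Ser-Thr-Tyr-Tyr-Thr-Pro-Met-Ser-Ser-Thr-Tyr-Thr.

14

Serine (S), threonine (T), and tyrosine (Y) each carry a hydroxyl group on the side chain.
Matching residues: Ser1, Ser4, Tyr5, Thr7, Ser8, Thr9, Tyr10, Tyr11, Thr12, Ser15, Ser16, Thr17, Tyr18, Thr19.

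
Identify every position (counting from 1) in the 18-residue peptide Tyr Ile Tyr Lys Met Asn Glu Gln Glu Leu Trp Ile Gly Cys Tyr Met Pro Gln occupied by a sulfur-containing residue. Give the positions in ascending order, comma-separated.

Only Cys (C) and Met (M) have a sulfur atom in the side chain.
Matching residues: Met5, Cys14, Met16.

5, 14, 16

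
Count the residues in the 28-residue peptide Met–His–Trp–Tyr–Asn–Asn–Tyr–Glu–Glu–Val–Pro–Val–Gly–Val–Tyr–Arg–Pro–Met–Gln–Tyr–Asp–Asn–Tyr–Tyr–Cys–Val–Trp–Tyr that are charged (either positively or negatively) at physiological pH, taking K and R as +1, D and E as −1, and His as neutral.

4

Charged side chains at pH ~7.4: K, R (positive); D, E (negative).
Matching residues: Glu8, Glu9, Arg16, Asp21.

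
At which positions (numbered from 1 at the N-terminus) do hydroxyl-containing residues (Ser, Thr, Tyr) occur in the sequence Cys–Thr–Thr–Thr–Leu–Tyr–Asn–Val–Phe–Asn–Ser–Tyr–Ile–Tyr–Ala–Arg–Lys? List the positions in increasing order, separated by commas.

Matching residues: Thr2, Thr3, Thr4, Tyr6, Ser11, Tyr12, Tyr14.

2, 3, 4, 6, 11, 12, 14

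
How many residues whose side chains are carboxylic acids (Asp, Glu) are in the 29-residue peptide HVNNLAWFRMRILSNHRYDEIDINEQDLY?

Matching residues: D19, E20, D22, E25, D27.

5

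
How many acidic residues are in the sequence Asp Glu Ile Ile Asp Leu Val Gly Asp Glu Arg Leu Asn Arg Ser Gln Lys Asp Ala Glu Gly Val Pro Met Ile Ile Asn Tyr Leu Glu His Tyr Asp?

9

The acidic residues are Asp (D) and Glu (E), whose side chains end in a carboxylate group.
Matching residues: Asp1, Glu2, Asp5, Asp9, Glu10, Asp18, Glu20, Glu30, Asp33.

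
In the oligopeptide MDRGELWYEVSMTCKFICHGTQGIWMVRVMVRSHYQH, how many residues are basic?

The basic amino acids are Lys (K), Arg (R), and His (H).
Matching residues: R3, K15, H19, R28, R32, H34, H37.

7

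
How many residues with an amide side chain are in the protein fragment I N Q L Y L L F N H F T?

3

The amide-side-chain residues are Asn (N) and Gln (Q).
Matching residues: N2, Q3, N9.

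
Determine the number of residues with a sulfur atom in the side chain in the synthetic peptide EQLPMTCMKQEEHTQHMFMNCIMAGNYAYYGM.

8

Only Cys (C) and Met (M) have a sulfur atom in the side chain.
Matching residues: M5, C7, M8, M17, M19, C21, M23, M32.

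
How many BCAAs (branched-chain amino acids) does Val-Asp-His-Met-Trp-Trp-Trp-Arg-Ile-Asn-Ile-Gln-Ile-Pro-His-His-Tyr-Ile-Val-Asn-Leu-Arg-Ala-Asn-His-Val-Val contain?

V, L, and I make up the branched-chain aliphatic group.
Matching residues: Val1, Ile9, Ile11, Ile13, Ile18, Val19, Leu21, Val26, Val27.

9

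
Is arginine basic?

Yes

The basic amino acids are Lys (K), Arg (R), and His (H).
Arginine is in this group.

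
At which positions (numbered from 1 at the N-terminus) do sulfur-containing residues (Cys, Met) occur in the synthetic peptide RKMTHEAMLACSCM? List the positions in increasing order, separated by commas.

3, 8, 11, 13, 14

Matching residues: M3, M8, C11, C13, M14.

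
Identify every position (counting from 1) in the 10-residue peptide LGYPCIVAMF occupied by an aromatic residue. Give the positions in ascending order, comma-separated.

3, 10

Phenylalanine (F), tryptophan (W), and tyrosine (Y) have aromatic ring side chains.
Matching residues: Y3, F10.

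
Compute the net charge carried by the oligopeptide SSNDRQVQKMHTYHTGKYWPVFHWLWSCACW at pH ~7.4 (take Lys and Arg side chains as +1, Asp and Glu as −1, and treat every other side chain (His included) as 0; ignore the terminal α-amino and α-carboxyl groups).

Positive (K, R): R5, K9, K17 → +3.
Negative (D, E): D4 → −1.
Net charge = (+3) + (−1) = +2.

+2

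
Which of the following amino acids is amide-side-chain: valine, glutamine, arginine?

The amide-side-chain residues are Asn (N) and Gln (Q).
Of the listed options, only glutamine belongs to this group.

glutamine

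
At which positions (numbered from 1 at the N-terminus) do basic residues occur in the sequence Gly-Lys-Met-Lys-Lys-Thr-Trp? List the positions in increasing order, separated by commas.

The basic amino acids are Lys (K), Arg (R), and His (H).
Matching residues: Lys2, Lys4, Lys5.

2, 4, 5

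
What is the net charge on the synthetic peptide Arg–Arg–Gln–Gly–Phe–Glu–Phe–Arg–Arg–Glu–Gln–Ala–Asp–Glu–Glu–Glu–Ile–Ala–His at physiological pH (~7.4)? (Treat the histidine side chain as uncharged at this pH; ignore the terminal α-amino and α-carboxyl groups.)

-2

The side chains ionized at physiological pH are Lys/Arg (+1) and Asp/Glu (−1); with His treated as neutral, nothing else contributes.
Positive (K, R): Arg1, Arg2, Arg8, Arg9 → +4.
Negative (D, E): Glu6, Glu10, Asp13, Glu14, Glu15, Glu16 → −6.
Net charge = (+4) + (−6) = −2.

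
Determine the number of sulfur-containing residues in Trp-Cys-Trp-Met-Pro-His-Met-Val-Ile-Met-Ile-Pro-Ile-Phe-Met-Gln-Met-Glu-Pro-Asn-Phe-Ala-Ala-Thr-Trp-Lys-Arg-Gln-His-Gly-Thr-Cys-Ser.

The sulfur-bearing residues are cysteine (–SH) and methionine (–S–CH₃).
Matching residues: Cys2, Met4, Met7, Met10, Met15, Met17, Cys32.

7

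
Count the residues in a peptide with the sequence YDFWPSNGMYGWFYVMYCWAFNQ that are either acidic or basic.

1

Acidic: D, E. Basic: H, K, R.
Acidic residues here: D2 (1).
Basic residues here: none (0).
The two groups share no amino acid, so total = 1 + 0 = 1.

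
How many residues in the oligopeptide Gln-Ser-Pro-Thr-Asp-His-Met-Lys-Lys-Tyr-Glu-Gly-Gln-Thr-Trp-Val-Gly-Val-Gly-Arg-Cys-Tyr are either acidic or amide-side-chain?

4

Acidic: D, E. Amide-side-chain: N, Q.
Acidic residues here: Asp5, Glu11 (2).
Amide-side-chain residues here: Gln1, Gln13 (2).
The two groups share no amino acid, so total = 2 + 2 = 4.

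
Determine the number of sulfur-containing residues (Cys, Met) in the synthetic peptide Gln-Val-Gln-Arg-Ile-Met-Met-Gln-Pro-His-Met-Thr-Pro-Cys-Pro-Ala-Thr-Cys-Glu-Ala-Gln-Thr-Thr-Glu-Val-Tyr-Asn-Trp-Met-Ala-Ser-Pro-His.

6

Matching residues: Met6, Met7, Met11, Cys14, Cys18, Met29.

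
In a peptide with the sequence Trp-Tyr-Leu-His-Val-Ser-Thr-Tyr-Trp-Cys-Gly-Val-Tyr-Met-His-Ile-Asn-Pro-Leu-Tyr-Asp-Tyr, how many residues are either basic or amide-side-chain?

3

Basic: H, K, R. Amide-side-chain: N, Q.
Basic residues here: His4, His15 (2).
Amide-side-chain residues here: Asn17 (1).
The two groups share no amino acid, so total = 2 + 1 = 3.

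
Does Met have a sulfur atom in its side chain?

Yes

Cysteine (C, thiol) and methionine (M, thioether) are the two sulfur-containing amino acids.
Methionine is in this group.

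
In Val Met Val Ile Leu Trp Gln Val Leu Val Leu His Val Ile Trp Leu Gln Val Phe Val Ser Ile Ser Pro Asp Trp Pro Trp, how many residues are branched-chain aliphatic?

Valine (V), leucine (L), and isoleucine (I) are the branched-chain amino acids.
Matching residues: Val1, Val3, Ile4, Leu5, Val8, Leu9, Val10, Leu11, Val13, Ile14, Leu16, Val18, Val20, Ile22.

14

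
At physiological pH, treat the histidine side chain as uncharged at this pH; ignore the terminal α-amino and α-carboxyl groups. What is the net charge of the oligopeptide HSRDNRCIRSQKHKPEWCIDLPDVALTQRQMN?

At pH ~7.4 the Lys and Arg side chains are protonated (+1), the Asp and Glu side chains are deprotonated (−1), and with His taken as neutral all other side chains carry no charge.
Positive (K, R): R3, R6, R9, K12, K14, R29 → +6.
Negative (D, E): D4, E16, D20, D23 → −4.
Net charge = (+6) + (−4) = +2.

+2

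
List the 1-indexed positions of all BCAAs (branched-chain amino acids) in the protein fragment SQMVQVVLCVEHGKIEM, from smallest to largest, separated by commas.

4, 6, 7, 8, 10, 15

Valine (V), leucine (L), and isoleucine (I) are the branched-chain amino acids.
Matching residues: V4, V6, V7, L8, V10, I15.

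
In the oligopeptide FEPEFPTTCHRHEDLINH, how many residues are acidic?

The acidic residues are Asp (D) and Glu (E), whose side chains end in a carboxylate group.
Matching residues: E2, E4, E13, D14.

4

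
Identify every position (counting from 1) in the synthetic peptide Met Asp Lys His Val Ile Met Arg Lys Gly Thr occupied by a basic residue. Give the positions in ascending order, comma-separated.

Lysine (K), arginine (R), and histidine (H) have basic, nitrogen-containing side chains.
Matching residues: Lys3, His4, Arg8, Lys9.

3, 4, 8, 9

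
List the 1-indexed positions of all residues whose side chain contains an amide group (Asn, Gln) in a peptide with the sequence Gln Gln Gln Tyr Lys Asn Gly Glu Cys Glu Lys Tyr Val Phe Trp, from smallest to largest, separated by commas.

Matching residues: Gln1, Gln2, Gln3, Asn6.

1, 2, 3, 6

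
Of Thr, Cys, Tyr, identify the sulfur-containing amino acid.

The sulfur-bearing residues are cysteine (–SH) and methionine (–S–CH₃).
Of the listed options, only Cys belongs to this group.

Cys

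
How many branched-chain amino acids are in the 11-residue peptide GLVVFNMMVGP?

The BCAAs are Val, Leu, and Ile — aliphatic side chains with a branch point.
Matching residues: L2, V3, V4, V9.

4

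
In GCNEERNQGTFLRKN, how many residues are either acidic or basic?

5

Acidic: D, E. Basic: H, K, R.
Acidic residues here: E4, E5 (2).
Basic residues here: R6, R13, K14 (3).
The two groups share no amino acid, so total = 2 + 3 = 5.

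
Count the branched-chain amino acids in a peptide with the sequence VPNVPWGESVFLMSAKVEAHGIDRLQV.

The BCAAs are Val, Leu, and Ile — aliphatic side chains with a branch point.
Matching residues: V1, V4, V10, L12, V17, I22, L25, V27.

8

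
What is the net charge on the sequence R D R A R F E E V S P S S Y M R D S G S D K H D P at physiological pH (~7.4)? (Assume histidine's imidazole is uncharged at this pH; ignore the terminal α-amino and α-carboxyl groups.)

The side chains ionized at physiological pH are Lys/Arg (+1) and Asp/Glu (−1); with His treated as neutral, nothing else contributes.
Positive (K, R): R1, R3, R5, R16, K22 → +5.
Negative (D, E): D2, E7, E8, D17, D21, D24 → −6.
Net charge = (+5) + (−6) = −1.

-1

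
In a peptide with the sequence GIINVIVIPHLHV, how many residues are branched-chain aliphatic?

8

The BCAAs are Val, Leu, and Ile — aliphatic side chains with a branch point.
Matching residues: I2, I3, V5, I6, V7, I8, L11, V13.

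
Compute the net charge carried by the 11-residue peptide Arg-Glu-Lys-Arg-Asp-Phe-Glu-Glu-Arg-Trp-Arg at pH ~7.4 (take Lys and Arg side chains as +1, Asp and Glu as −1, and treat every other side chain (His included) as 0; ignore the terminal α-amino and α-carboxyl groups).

+1

Positive (K, R): Arg1, Lys3, Arg4, Arg9, Arg11 → +5.
Negative (D, E): Glu2, Asp5, Glu7, Glu8 → −4.
Net charge = (+5) + (−4) = +1.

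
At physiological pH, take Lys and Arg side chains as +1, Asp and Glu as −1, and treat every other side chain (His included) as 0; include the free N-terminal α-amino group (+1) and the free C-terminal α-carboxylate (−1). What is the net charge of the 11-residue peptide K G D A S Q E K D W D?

Positive (K, R): K1, K8 → +2.
Negative (D, E): D3, E7, D9, D11 → −4.
The N-terminus (+1) and C-terminus (−1) cancel.
Net charge = (+2) + (−4) = −2.

-2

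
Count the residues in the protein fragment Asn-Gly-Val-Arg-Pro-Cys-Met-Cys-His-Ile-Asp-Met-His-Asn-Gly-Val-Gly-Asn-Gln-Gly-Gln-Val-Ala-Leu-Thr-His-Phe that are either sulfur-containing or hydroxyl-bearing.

5

Sulfur-containing: C, M. Hydroxyl-bearing: S, T, Y.
Sulfur-containing residues here: Cys6, Met7, Cys8, Met12 (4).
Hydroxyl-bearing residues here: Thr25 (1).
The two groups share no amino acid, so total = 4 + 1 = 5.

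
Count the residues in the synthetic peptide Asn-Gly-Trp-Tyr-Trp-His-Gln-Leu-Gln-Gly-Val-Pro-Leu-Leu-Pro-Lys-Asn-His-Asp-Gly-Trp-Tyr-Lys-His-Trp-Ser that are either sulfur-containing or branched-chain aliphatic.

4

Sulfur-containing: C, M. Branched-chain aliphatic: I, L, V.
Sulfur-containing residues here: none (0).
Branched-chain aliphatic residues here: Leu8, Val11, Leu13, Leu14 (4).
The two groups share no amino acid, so total = 0 + 4 = 4.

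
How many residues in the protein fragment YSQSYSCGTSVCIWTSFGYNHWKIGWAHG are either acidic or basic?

Acidic: D, E. Basic: H, K, R.
Acidic residues here: none (0).
Basic residues here: H21, K23, H28 (3).
The two groups share no amino acid, so total = 0 + 3 = 3.

3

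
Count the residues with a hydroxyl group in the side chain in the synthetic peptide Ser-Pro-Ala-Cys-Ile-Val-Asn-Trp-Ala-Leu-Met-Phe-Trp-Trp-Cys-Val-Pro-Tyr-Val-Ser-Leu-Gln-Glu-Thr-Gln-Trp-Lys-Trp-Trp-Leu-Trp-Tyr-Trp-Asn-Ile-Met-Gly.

S, T, and Y are the three residues with a side-chain hydroxyl.
Matching residues: Ser1, Tyr18, Ser20, Thr24, Tyr32.

5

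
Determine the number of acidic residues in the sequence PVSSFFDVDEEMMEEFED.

Only D (aspartate) and E (glutamate) carry a side-chain carboxylic acid.
Matching residues: D7, D9, E10, E11, E14, E15, E17, D18.

8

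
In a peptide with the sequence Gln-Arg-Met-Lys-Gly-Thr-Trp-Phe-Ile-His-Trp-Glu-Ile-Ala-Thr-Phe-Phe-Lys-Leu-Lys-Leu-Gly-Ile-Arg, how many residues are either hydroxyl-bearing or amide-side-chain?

Hydroxyl-bearing: S, T, Y. Amide-side-chain: N, Q.
Hydroxyl-bearing residues here: Thr6, Thr15 (2).
Amide-side-chain residues here: Gln1 (1).
The two groups share no amino acid, so total = 2 + 1 = 3.

3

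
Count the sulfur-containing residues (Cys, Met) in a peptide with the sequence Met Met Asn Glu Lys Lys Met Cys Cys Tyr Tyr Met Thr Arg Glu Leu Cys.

7

Matching residues: Met1, Met2, Met7, Cys8, Cys9, Met12, Cys17.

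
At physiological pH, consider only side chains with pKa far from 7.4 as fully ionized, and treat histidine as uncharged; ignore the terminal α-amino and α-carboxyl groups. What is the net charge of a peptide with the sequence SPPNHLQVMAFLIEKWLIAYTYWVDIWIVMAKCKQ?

+1

Near pH 7.4, K and R contribute +1 each, D and E contribute −1 each, and every other side chain (His included, as stated) is uncharged.
Positive (K, R): K15, K32, K34 → +3.
Negative (D, E): E14, D25 → −2.
Net charge = (+3) + (−2) = +1.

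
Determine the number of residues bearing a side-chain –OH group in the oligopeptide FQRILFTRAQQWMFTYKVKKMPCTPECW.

4

The –OH-bearing residues are Ser, Thr (aliphatic alcohols), and Tyr (phenol).
Matching residues: T7, T15, Y16, T24.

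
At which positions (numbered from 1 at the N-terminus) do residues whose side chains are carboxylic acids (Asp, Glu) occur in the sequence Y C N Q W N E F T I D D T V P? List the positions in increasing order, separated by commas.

7, 11, 12

Matching residues: E7, D11, D12.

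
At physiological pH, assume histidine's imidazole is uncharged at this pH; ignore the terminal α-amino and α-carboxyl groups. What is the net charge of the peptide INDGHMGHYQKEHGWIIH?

-1

The side chains ionized at physiological pH are Lys/Arg (+1) and Asp/Glu (−1); with His treated as neutral, nothing else contributes.
Positive (K, R): K11 → +1.
Negative (D, E): D3, E12 → −2.
Net charge = (+1) + (−2) = −1.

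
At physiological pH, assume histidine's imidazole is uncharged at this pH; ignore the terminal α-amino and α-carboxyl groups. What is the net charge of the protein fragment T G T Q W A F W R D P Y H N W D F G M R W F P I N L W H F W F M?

The side chains ionized at physiological pH are Lys/Arg (+1) and Asp/Glu (−1); with His treated as neutral, nothing else contributes.
Positive (K, R): R9, R20 → +2.
Negative (D, E): D10, D16 → −2.
Net charge = (+2) + (−2) = 0.

0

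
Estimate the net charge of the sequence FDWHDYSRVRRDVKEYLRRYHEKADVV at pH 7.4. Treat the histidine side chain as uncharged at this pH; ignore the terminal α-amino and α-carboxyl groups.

+1

At pH ~7.4 the Lys and Arg side chains are protonated (+1), the Asp and Glu side chains are deprotonated (−1), and with His taken as neutral all other side chains carry no charge.
Positive (K, R): R8, R10, R11, K14, R18, R19, K23 → +7.
Negative (D, E): D2, D5, D12, E15, E22, D25 → −6.
Net charge = (+7) + (−6) = +1.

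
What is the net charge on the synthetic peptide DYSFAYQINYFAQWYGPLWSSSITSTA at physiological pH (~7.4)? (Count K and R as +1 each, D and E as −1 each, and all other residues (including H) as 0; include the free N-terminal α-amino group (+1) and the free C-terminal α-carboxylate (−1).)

-1

Positive (K, R): none → +0.
Negative (D, E): D1 → −1.
The N-terminus (+1) and C-terminus (−1) cancel.
Net charge = (+0) + (−1) = −1.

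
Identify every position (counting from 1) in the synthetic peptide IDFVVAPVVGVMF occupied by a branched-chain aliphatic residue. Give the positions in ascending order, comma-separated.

Valine (V), leucine (L), and isoleucine (I) are the branched-chain amino acids.
Matching residues: I1, V4, V5, V8, V9, V11.

1, 4, 5, 8, 9, 11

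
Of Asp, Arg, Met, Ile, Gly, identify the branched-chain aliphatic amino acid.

V, L, and I make up the branched-chain aliphatic group.
Of the listed options, only Ile belongs to this group.

Ile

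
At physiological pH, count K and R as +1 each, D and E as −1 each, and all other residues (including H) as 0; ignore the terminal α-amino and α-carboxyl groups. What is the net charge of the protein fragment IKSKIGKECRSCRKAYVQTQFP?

+5

Positive (K, R): K2, K4, K7, R10, R13, K14 → +6.
Negative (D, E): E8 → −1.
Net charge = (+6) + (−1) = +5.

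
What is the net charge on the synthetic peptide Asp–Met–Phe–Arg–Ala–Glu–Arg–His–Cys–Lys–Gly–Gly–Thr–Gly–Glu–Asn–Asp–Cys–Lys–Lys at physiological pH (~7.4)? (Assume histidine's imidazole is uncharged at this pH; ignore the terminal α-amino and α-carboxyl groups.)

At pH ~7.4 the Lys and Arg side chains are protonated (+1), the Asp and Glu side chains are deprotonated (−1), and with His taken as neutral all other side chains carry no charge.
Positive (K, R): Arg4, Arg7, Lys10, Lys19, Lys20 → +5.
Negative (D, E): Asp1, Glu6, Glu15, Asp17 → −4.
Net charge = (+5) + (−4) = +1.

+1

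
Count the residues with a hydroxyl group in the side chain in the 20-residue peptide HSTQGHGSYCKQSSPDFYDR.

The –OH-bearing residues are Ser, Thr (aliphatic alcohols), and Tyr (phenol).
Matching residues: S2, T3, S8, Y9, S13, S14, Y18.

7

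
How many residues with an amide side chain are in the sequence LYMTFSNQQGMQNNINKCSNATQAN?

10

Only N (asparagine) and Q (glutamine) carry a side-chain carboxamide.
Matching residues: N7, Q8, Q9, Q12, N13, N14, N16, N20, Q23, N25.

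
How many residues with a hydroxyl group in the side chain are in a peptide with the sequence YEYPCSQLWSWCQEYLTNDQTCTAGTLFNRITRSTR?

12

The –OH-bearing residues are Ser, Thr (aliphatic alcohols), and Tyr (phenol).
Matching residues: Y1, Y3, S6, S10, Y15, T17, T21, T23, T26, T32, S34, T35.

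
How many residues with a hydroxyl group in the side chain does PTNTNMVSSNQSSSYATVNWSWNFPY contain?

The –OH-bearing residues are Ser, Thr (aliphatic alcohols), and Tyr (phenol).
Matching residues: T2, T4, S8, S9, S12, S13, S14, Y15, T17, S21, Y26.

11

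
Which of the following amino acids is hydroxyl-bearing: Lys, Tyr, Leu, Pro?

Tyr

S, T, and Y are the three residues with a side-chain hydroxyl.
Of the listed options, only Tyr belongs to this group.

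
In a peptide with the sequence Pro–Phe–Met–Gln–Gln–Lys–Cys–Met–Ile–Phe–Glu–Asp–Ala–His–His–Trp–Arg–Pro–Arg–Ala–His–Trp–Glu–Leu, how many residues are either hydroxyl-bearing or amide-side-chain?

Hydroxyl-bearing: S, T, Y. Amide-side-chain: N, Q.
Hydroxyl-bearing residues here: none (0).
Amide-side-chain residues here: Gln4, Gln5 (2).
The two groups share no amino acid, so total = 0 + 2 = 2.

2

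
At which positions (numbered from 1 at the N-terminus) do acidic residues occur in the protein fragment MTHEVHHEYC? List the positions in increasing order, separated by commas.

4, 8

Aspartate (D) and glutamate (E) have carboxylic-acid side chains and are the acidic amino acids.
Matching residues: E4, E8.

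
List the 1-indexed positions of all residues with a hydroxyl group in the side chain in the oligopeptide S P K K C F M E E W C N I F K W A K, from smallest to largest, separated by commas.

The –OH-bearing residues are Ser, Thr (aliphatic alcohols), and Tyr (phenol).
Matching residues: S1.

1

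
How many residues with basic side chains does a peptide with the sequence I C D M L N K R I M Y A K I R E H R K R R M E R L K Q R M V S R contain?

Lysine (K), arginine (R), and histidine (H) have basic, nitrogen-containing side chains.
Matching residues: K7, R8, K13, R15, H17, R18, K19, R20, R21, R24, K26, R28, R32.

13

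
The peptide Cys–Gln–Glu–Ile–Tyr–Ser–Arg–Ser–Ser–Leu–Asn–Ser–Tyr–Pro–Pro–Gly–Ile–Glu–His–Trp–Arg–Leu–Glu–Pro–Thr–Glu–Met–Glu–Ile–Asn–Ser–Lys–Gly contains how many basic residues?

4

K, R, and H are the three residues with basic side chains (ε-amine, guanidinium, and imidazole respectively).
Matching residues: Arg7, His19, Arg21, Lys32.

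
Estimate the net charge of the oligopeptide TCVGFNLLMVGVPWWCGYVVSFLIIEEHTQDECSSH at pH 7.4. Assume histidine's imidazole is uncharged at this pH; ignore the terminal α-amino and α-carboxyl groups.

-4

Near pH 7.4, K and R contribute +1 each, D and E contribute −1 each, and every other side chain (His included, as stated) is uncharged.
Positive (K, R): none → +0.
Negative (D, E): E26, E27, D31, E32 → −4.
Net charge = (+0) + (−4) = −4.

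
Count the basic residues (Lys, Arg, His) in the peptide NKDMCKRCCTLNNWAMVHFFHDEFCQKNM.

6

Matching residues: K2, K6, R7, H18, H21, K27.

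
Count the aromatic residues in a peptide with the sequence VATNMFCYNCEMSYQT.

The aromatic amino acids are Phe (F, benzyl), Trp (W, indole), and Tyr (Y, phenol).
Matching residues: F6, Y8, Y14.

3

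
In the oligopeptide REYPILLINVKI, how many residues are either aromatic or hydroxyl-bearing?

1

Aromatic: F, W, Y. Hydroxyl-bearing: S, T, Y.
Aromatic residues here: Y3 (1).
Hydroxyl-bearing residues here: Y3 (1).
Y is in both groups, so the 1 Y residue must not be double-counted.
Total = 1 + 1 − 1 = 1.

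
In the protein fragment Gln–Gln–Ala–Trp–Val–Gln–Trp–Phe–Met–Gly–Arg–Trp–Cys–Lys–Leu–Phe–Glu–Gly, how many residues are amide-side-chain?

3

The amide-side-chain residues are Asn (N) and Gln (Q).
Matching residues: Gln1, Gln2, Gln6.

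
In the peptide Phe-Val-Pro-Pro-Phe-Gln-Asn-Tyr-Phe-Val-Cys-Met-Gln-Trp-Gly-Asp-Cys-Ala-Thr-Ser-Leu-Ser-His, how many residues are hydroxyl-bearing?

The –OH-bearing residues are Ser, Thr (aliphatic alcohols), and Tyr (phenol).
Matching residues: Tyr8, Thr19, Ser20, Ser22.

4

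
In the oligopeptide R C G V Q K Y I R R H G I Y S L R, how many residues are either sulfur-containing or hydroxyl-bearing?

4

Sulfur-containing: C, M. Hydroxyl-bearing: S, T, Y.
Sulfur-containing residues here: C2 (1).
Hydroxyl-bearing residues here: Y7, Y14, S15 (3).
The two groups share no amino acid, so total = 1 + 3 = 4.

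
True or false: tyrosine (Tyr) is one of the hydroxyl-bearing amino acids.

The –OH-bearing residues are Ser, Thr (aliphatic alcohols), and Tyr (phenol).
Tyrosine is in this group.

True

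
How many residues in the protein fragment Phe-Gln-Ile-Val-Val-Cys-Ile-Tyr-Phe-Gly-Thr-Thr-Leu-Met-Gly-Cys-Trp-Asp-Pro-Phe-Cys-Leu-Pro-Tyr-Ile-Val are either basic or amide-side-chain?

Basic: H, K, R. Amide-side-chain: N, Q.
Basic residues here: none (0).
Amide-side-chain residues here: Gln2 (1).
The two groups share no amino acid, so total = 0 + 1 = 1.

1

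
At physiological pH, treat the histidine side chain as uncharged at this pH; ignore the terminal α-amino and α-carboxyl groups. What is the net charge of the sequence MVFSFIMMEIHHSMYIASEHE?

The side chains ionized at physiological pH are Lys/Arg (+1) and Asp/Glu (−1); with His treated as neutral, nothing else contributes.
Positive (K, R): none → +0.
Negative (D, E): E9, E19, E21 → −3.
Net charge = (+0) + (−3) = −3.

-3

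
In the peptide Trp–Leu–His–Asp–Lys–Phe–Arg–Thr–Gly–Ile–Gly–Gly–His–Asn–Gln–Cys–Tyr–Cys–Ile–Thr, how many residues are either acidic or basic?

5

Acidic: D, E. Basic: H, K, R.
Acidic residues here: Asp4 (1).
Basic residues here: His3, Lys5, Arg7, His13 (4).
The two groups share no amino acid, so total = 1 + 4 = 5.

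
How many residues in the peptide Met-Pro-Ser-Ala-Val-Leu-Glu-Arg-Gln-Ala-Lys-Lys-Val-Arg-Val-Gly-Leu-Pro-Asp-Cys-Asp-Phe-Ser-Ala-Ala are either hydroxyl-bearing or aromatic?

3

Hydroxyl-bearing: S, T, Y. Aromatic: F, W, Y.
Hydroxyl-bearing residues here: Ser3, Ser23 (2).
Aromatic residues here: Phe22 (1).
(Y belongs to both groups, but none appear in this sequence.) Total = 2 + 1 = 3.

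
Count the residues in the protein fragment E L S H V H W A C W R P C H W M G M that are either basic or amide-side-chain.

Basic: H, K, R. Amide-side-chain: N, Q.
Basic residues here: H4, H6, R11, H14 (4).
Amide-side-chain residues here: none (0).
The two groups share no amino acid, so total = 4 + 0 = 4.

4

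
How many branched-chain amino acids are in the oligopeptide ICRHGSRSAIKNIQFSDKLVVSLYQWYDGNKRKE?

7

V, L, and I make up the branched-chain aliphatic group.
Matching residues: I1, I10, I13, L19, V20, V21, L23.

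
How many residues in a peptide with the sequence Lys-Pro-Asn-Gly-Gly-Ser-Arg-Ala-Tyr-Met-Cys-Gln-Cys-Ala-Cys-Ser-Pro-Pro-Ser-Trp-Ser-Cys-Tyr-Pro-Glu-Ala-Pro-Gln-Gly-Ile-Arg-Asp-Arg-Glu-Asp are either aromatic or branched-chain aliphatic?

4

Aromatic: F, W, Y. Branched-chain aliphatic: I, L, V.
Aromatic residues here: Tyr9, Trp20, Tyr23 (3).
Branched-chain aliphatic residues here: Ile30 (1).
The two groups share no amino acid, so total = 3 + 1 = 4.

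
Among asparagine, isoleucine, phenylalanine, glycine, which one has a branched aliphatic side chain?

V, L, and I make up the branched-chain aliphatic group.
Of the listed options, only isoleucine belongs to this group.

isoleucine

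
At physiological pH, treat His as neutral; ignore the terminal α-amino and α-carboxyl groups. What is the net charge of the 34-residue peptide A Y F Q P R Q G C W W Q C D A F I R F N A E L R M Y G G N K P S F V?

+2

At pH ~7.4 the Lys and Arg side chains are protonated (+1), the Asp and Glu side chains are deprotonated (−1), and with His taken as neutral all other side chains carry no charge.
Positive (K, R): R6, R18, R24, K30 → +4.
Negative (D, E): D14, E22 → −2.
Net charge = (+4) + (−2) = +2.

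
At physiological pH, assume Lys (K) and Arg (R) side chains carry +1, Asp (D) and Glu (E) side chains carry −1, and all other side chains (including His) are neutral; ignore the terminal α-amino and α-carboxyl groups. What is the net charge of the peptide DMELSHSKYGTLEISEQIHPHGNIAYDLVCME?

-5

Positive (K, R): K8 → +1.
Negative (D, E): D1, E3, E13, E16, D27, E32 → −6.
Net charge = (+1) + (−6) = −5.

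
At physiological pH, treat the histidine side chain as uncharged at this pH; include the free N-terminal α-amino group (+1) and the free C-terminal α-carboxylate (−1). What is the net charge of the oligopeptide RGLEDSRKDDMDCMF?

The side chains ionized at physiological pH are Lys/Arg (+1) and Asp/Glu (−1); with His treated as neutral, nothing else contributes.
Positive (K, R): R1, R7, K8 → +3.
Negative (D, E): E4, D5, D9, D10, D12 → −5.
The N-terminus (+1) and C-terminus (−1) cancel.
Net charge = (+3) + (−5) = −2.

-2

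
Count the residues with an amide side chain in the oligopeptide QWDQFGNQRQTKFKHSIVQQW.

7

Only N (asparagine) and Q (glutamine) carry a side-chain carboxamide.
Matching residues: Q1, Q4, N7, Q8, Q10, Q19, Q20.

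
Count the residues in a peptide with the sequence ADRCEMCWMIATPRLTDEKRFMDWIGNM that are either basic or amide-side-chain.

5

Basic: H, K, R. Amide-side-chain: N, Q.
Basic residues here: R3, R14, K19, R20 (4).
Amide-side-chain residues here: N27 (1).
The two groups share no amino acid, so total = 4 + 1 = 5.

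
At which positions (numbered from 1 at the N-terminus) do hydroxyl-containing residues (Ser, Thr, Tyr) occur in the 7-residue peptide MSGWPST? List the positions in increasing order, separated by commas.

Matching residues: S2, S6, T7.

2, 6, 7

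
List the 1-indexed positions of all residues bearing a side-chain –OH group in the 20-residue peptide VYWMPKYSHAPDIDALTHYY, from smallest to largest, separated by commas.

2, 7, 8, 17, 19, 20

The –OH-bearing residues are Ser, Thr (aliphatic alcohols), and Tyr (phenol).
Matching residues: Y2, Y7, S8, T17, Y19, Y20.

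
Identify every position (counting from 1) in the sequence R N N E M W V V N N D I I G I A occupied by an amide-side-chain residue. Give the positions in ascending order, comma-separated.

2, 3, 9, 10

Only N (asparagine) and Q (glutamine) carry a side-chain carboxamide.
Matching residues: N2, N3, N9, N10.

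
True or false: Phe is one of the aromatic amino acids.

True

Phenylalanine (F), tryptophan (W), and tyrosine (Y) have aromatic ring side chains.
Phenylalanine is in this group.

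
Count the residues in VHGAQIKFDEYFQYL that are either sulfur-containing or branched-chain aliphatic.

3

Sulfur-containing: C, M. Branched-chain aliphatic: I, L, V.
Sulfur-containing residues here: none (0).
Branched-chain aliphatic residues here: V1, I6, L15 (3).
The two groups share no amino acid, so total = 0 + 3 = 3.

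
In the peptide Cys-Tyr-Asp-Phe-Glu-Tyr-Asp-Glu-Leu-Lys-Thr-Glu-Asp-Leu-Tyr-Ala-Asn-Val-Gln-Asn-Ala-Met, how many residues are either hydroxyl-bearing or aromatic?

5

Hydroxyl-bearing: S, T, Y. Aromatic: F, W, Y.
Hydroxyl-bearing residues here: Tyr2, Tyr6, Thr11, Tyr15 (4).
Aromatic residues here: Tyr2, Phe4, Tyr6, Tyr15 (4).
Y is in both groups, so the 3 Y residues must not be double-counted.
Total = 4 + 4 − 3 = 5.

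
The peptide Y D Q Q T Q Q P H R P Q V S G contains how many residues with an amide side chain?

5

The amide-side-chain residues are Asn (N) and Gln (Q).
Matching residues: Q3, Q4, Q6, Q7, Q12.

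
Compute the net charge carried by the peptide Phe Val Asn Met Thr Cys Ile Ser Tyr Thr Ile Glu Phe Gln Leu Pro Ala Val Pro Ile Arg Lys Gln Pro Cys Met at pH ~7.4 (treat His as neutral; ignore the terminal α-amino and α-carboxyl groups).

The side chains ionized at physiological pH are Lys/Arg (+1) and Asp/Glu (−1); with His treated as neutral, nothing else contributes.
Positive (K, R): Arg21, Lys22 → +2.
Negative (D, E): Glu12 → −1.
Net charge = (+2) + (−1) = +1.

+1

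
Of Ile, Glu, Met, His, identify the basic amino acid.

His

The basic amino acids are Lys (K), Arg (R), and His (H).
Of the listed options, only His belongs to this group.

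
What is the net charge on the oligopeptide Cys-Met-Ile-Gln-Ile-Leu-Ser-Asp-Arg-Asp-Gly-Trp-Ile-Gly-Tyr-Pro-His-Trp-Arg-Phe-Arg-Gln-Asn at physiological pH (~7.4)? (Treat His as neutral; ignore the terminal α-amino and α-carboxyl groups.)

+1

The side chains ionized at physiological pH are Lys/Arg (+1) and Asp/Glu (−1); with His treated as neutral, nothing else contributes.
Positive (K, R): Arg9, Arg19, Arg21 → +3.
Negative (D, E): Asp8, Asp10 → −2.
Net charge = (+3) + (−2) = +1.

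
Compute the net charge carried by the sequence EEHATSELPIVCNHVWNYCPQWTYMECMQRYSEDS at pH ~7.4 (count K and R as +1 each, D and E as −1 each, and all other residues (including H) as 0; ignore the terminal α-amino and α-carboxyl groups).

Positive (K, R): R30 → +1.
Negative (D, E): E1, E2, E7, E26, E33, D34 → −6.
Net charge = (+1) + (−6) = −5.

-5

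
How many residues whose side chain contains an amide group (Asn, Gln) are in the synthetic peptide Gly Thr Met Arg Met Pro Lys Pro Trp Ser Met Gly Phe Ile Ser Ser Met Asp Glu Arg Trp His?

None of the 22 residues belong to this group.

0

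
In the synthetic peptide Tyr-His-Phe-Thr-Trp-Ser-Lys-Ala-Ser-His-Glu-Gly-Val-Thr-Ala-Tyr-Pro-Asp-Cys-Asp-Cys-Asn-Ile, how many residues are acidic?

3

Aspartate (D) and glutamate (E) have carboxylic-acid side chains and are the acidic amino acids.
Matching residues: Glu11, Asp18, Asp20.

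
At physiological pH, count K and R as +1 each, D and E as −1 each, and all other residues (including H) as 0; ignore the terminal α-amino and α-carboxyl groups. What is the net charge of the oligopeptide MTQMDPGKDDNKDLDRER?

Positive (K, R): K8, K12, R16, R18 → +4.
Negative (D, E): D5, D9, D10, D13, D15, E17 → −6.
Net charge = (+4) + (−6) = −2.

-2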